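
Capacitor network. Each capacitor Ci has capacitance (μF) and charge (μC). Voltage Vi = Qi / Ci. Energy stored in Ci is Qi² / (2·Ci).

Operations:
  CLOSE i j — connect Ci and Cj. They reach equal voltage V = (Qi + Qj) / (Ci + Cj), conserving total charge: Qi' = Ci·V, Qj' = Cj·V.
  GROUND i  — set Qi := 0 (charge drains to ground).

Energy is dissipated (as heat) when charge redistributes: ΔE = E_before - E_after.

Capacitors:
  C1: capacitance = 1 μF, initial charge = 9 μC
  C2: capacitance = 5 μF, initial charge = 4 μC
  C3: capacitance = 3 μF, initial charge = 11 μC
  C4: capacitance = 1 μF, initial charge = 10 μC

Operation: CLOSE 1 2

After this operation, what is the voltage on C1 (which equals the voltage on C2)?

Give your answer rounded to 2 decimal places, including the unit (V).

Answer: 2.17 V

Derivation:
Initial: C1(1μF, Q=9μC, V=9.00V), C2(5μF, Q=4μC, V=0.80V), C3(3μF, Q=11μC, V=3.67V), C4(1μF, Q=10μC, V=10.00V)
Op 1: CLOSE 1-2: Q_total=13.00, C_total=6.00, V=2.17; Q1=2.17, Q2=10.83; dissipated=28.017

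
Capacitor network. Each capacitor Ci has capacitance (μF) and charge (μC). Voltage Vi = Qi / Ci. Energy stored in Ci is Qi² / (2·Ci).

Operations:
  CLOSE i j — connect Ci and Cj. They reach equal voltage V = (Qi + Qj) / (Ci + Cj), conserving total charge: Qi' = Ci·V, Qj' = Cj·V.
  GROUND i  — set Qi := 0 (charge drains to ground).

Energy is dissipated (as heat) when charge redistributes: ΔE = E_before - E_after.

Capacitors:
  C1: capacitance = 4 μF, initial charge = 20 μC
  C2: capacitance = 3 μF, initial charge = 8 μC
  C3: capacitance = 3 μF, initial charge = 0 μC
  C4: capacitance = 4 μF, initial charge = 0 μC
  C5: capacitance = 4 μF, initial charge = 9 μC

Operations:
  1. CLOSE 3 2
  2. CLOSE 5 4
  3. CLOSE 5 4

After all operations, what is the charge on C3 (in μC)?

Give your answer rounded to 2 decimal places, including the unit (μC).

Initial: C1(4μF, Q=20μC, V=5.00V), C2(3μF, Q=8μC, V=2.67V), C3(3μF, Q=0μC, V=0.00V), C4(4μF, Q=0μC, V=0.00V), C5(4μF, Q=9μC, V=2.25V)
Op 1: CLOSE 3-2: Q_total=8.00, C_total=6.00, V=1.33; Q3=4.00, Q2=4.00; dissipated=5.333
Op 2: CLOSE 5-4: Q_total=9.00, C_total=8.00, V=1.12; Q5=4.50, Q4=4.50; dissipated=5.062
Op 3: CLOSE 5-4: Q_total=9.00, C_total=8.00, V=1.12; Q5=4.50, Q4=4.50; dissipated=0.000
Final charges: Q1=20.00, Q2=4.00, Q3=4.00, Q4=4.50, Q5=4.50

Answer: 4.00 μC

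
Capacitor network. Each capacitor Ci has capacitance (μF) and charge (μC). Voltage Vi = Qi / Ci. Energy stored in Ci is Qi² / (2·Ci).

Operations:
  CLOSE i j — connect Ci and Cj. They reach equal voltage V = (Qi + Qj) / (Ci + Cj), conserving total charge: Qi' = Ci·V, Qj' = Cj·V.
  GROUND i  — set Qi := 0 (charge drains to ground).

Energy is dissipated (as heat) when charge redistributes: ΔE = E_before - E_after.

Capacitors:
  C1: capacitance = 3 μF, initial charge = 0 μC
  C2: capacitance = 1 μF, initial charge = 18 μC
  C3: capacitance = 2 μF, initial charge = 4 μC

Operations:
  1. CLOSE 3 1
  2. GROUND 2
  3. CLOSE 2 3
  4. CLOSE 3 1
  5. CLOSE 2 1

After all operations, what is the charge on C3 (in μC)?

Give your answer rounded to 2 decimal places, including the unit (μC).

Initial: C1(3μF, Q=0μC, V=0.00V), C2(1μF, Q=18μC, V=18.00V), C3(2μF, Q=4μC, V=2.00V)
Op 1: CLOSE 3-1: Q_total=4.00, C_total=5.00, V=0.80; Q3=1.60, Q1=2.40; dissipated=2.400
Op 2: GROUND 2: Q2=0; energy lost=162.000
Op 3: CLOSE 2-3: Q_total=1.60, C_total=3.00, V=0.53; Q2=0.53, Q3=1.07; dissipated=0.213
Op 4: CLOSE 3-1: Q_total=3.47, C_total=5.00, V=0.69; Q3=1.39, Q1=2.08; dissipated=0.043
Op 5: CLOSE 2-1: Q_total=2.61, C_total=4.00, V=0.65; Q2=0.65, Q1=1.96; dissipated=0.010
Final charges: Q1=1.96, Q2=0.65, Q3=1.39

Answer: 1.39 μC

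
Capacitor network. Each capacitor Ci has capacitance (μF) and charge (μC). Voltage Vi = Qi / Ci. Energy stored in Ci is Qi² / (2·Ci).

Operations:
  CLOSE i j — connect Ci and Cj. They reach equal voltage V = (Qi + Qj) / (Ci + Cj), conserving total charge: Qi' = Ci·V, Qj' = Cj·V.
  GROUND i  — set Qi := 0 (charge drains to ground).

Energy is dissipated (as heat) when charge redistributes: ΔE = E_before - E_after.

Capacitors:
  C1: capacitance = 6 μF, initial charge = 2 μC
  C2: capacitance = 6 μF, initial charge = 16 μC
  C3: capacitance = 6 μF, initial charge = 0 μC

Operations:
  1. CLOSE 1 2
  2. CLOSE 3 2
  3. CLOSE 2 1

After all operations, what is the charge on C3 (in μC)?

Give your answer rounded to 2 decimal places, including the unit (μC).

Answer: 4.50 μC

Derivation:
Initial: C1(6μF, Q=2μC, V=0.33V), C2(6μF, Q=16μC, V=2.67V), C3(6μF, Q=0μC, V=0.00V)
Op 1: CLOSE 1-2: Q_total=18.00, C_total=12.00, V=1.50; Q1=9.00, Q2=9.00; dissipated=8.167
Op 2: CLOSE 3-2: Q_total=9.00, C_total=12.00, V=0.75; Q3=4.50, Q2=4.50; dissipated=3.375
Op 3: CLOSE 2-1: Q_total=13.50, C_total=12.00, V=1.12; Q2=6.75, Q1=6.75; dissipated=0.844
Final charges: Q1=6.75, Q2=6.75, Q3=4.50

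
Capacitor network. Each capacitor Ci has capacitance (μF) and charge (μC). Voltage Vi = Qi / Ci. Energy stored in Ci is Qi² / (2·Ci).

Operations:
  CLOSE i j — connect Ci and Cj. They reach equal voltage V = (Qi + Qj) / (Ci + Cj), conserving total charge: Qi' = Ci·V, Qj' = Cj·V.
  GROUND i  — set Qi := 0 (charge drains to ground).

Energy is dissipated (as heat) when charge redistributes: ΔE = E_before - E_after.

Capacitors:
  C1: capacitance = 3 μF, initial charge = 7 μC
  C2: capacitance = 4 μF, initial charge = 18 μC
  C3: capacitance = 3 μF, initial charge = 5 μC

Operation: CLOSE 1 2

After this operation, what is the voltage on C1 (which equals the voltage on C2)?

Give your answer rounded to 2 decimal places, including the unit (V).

Answer: 3.57 V

Derivation:
Initial: C1(3μF, Q=7μC, V=2.33V), C2(4μF, Q=18μC, V=4.50V), C3(3μF, Q=5μC, V=1.67V)
Op 1: CLOSE 1-2: Q_total=25.00, C_total=7.00, V=3.57; Q1=10.71, Q2=14.29; dissipated=4.024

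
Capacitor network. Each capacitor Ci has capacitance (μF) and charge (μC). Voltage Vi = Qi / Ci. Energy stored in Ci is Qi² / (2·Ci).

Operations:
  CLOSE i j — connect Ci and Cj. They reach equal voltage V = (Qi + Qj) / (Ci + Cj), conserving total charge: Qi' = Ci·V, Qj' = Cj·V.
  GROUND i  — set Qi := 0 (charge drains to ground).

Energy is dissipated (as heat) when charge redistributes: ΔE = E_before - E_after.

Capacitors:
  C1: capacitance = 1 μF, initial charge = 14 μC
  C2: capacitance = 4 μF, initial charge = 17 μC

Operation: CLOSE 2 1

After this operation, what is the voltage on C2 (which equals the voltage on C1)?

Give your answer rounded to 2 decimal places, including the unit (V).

Initial: C1(1μF, Q=14μC, V=14.00V), C2(4μF, Q=17μC, V=4.25V)
Op 1: CLOSE 2-1: Q_total=31.00, C_total=5.00, V=6.20; Q2=24.80, Q1=6.20; dissipated=38.025

Answer: 6.20 V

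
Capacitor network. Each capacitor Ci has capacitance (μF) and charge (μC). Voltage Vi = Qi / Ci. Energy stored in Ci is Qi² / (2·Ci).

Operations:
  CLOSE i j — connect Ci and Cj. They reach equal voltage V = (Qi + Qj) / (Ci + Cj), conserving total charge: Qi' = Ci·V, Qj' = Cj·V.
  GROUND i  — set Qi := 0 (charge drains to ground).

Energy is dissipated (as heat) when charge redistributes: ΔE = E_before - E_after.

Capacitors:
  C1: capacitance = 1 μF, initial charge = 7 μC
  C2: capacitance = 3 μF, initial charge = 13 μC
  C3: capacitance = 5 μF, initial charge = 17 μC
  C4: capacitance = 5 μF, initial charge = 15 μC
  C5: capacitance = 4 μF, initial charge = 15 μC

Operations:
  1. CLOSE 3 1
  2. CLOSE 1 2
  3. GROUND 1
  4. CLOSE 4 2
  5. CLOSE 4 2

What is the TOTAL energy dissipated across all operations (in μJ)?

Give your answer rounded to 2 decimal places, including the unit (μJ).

Answer: 15.94 μJ

Derivation:
Initial: C1(1μF, Q=7μC, V=7.00V), C2(3μF, Q=13μC, V=4.33V), C3(5μF, Q=17μC, V=3.40V), C4(5μF, Q=15μC, V=3.00V), C5(4μF, Q=15μC, V=3.75V)
Op 1: CLOSE 3-1: Q_total=24.00, C_total=6.00, V=4.00; Q3=20.00, Q1=4.00; dissipated=5.400
Op 2: CLOSE 1-2: Q_total=17.00, C_total=4.00, V=4.25; Q1=4.25, Q2=12.75; dissipated=0.042
Op 3: GROUND 1: Q1=0; energy lost=9.031
Op 4: CLOSE 4-2: Q_total=27.75, C_total=8.00, V=3.47; Q4=17.34, Q2=10.41; dissipated=1.465
Op 5: CLOSE 4-2: Q_total=27.75, C_total=8.00, V=3.47; Q4=17.34, Q2=10.41; dissipated=0.000
Total dissipated: 15.938 μJ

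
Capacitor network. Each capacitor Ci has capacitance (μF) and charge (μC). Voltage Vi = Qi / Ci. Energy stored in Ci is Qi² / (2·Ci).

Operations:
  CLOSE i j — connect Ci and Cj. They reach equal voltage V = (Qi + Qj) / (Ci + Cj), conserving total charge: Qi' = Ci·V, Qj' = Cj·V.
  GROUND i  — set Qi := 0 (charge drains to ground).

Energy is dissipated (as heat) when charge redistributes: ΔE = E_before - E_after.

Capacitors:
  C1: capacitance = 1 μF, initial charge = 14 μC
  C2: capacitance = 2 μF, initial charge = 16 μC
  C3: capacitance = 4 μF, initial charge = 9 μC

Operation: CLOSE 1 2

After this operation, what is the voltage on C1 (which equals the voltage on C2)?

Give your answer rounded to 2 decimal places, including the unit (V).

Initial: C1(1μF, Q=14μC, V=14.00V), C2(2μF, Q=16μC, V=8.00V), C3(4μF, Q=9μC, V=2.25V)
Op 1: CLOSE 1-2: Q_total=30.00, C_total=3.00, V=10.00; Q1=10.00, Q2=20.00; dissipated=12.000

Answer: 10.00 V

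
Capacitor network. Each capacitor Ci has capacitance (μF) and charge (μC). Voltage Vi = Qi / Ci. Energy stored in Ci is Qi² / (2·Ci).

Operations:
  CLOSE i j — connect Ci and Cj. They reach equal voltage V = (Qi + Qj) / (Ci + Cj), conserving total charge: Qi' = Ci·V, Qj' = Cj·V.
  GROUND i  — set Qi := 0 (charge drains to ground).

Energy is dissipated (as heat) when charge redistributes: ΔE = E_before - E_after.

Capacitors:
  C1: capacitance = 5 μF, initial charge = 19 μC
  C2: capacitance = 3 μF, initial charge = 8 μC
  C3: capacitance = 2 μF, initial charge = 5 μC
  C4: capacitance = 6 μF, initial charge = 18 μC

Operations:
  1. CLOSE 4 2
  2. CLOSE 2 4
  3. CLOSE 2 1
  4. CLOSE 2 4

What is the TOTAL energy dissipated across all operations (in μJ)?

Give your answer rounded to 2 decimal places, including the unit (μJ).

Initial: C1(5μF, Q=19μC, V=3.80V), C2(3μF, Q=8μC, V=2.67V), C3(2μF, Q=5μC, V=2.50V), C4(6μF, Q=18μC, V=3.00V)
Op 1: CLOSE 4-2: Q_total=26.00, C_total=9.00, V=2.89; Q4=17.33, Q2=8.67; dissipated=0.111
Op 2: CLOSE 2-4: Q_total=26.00, C_total=9.00, V=2.89; Q2=8.67, Q4=17.33; dissipated=0.000
Op 3: CLOSE 2-1: Q_total=27.67, C_total=8.00, V=3.46; Q2=10.38, Q1=17.29; dissipated=0.778
Op 4: CLOSE 2-4: Q_total=27.71, C_total=9.00, V=3.08; Q2=9.24, Q4=18.47; dissipated=0.324
Total dissipated: 1.214 μJ

Answer: 1.21 μJ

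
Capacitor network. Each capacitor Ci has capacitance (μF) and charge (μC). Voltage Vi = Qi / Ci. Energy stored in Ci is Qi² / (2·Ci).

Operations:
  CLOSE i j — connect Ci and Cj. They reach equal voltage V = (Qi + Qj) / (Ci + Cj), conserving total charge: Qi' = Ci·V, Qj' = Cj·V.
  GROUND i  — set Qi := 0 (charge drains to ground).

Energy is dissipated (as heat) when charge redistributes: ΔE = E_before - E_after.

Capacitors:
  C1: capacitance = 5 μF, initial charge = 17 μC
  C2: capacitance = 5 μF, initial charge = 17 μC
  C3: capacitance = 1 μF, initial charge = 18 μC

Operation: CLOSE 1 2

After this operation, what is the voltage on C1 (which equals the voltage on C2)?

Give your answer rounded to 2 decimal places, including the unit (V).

Initial: C1(5μF, Q=17μC, V=3.40V), C2(5μF, Q=17μC, V=3.40V), C3(1μF, Q=18μC, V=18.00V)
Op 1: CLOSE 1-2: Q_total=34.00, C_total=10.00, V=3.40; Q1=17.00, Q2=17.00; dissipated=0.000

Answer: 3.40 V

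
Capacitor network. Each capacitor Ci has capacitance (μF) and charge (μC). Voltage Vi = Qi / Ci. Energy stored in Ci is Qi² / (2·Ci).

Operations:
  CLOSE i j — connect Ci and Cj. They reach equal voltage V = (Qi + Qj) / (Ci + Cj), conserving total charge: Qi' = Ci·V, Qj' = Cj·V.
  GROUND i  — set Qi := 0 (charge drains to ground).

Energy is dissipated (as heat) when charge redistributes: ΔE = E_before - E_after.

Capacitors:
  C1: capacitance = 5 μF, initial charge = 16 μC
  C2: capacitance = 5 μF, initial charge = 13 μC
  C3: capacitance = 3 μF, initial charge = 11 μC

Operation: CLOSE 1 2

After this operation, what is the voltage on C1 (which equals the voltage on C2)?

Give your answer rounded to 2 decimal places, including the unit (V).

Answer: 2.90 V

Derivation:
Initial: C1(5μF, Q=16μC, V=3.20V), C2(5μF, Q=13μC, V=2.60V), C3(3μF, Q=11μC, V=3.67V)
Op 1: CLOSE 1-2: Q_total=29.00, C_total=10.00, V=2.90; Q1=14.50, Q2=14.50; dissipated=0.450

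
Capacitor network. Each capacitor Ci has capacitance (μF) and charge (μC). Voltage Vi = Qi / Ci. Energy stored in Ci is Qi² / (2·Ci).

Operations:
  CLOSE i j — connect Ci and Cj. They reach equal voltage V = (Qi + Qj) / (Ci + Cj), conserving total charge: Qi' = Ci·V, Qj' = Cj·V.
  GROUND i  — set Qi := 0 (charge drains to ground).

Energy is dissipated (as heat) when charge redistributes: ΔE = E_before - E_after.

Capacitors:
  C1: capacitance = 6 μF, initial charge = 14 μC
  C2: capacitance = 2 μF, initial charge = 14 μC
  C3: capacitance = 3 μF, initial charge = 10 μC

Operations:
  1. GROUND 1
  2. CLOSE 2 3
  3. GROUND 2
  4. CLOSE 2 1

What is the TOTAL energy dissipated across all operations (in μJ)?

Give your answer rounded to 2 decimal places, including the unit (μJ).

Answer: 47.44 μJ

Derivation:
Initial: C1(6μF, Q=14μC, V=2.33V), C2(2μF, Q=14μC, V=7.00V), C3(3μF, Q=10μC, V=3.33V)
Op 1: GROUND 1: Q1=0; energy lost=16.333
Op 2: CLOSE 2-3: Q_total=24.00, C_total=5.00, V=4.80; Q2=9.60, Q3=14.40; dissipated=8.067
Op 3: GROUND 2: Q2=0; energy lost=23.040
Op 4: CLOSE 2-1: Q_total=0.00, C_total=8.00, V=0.00; Q2=0.00, Q1=0.00; dissipated=0.000
Total dissipated: 47.440 μJ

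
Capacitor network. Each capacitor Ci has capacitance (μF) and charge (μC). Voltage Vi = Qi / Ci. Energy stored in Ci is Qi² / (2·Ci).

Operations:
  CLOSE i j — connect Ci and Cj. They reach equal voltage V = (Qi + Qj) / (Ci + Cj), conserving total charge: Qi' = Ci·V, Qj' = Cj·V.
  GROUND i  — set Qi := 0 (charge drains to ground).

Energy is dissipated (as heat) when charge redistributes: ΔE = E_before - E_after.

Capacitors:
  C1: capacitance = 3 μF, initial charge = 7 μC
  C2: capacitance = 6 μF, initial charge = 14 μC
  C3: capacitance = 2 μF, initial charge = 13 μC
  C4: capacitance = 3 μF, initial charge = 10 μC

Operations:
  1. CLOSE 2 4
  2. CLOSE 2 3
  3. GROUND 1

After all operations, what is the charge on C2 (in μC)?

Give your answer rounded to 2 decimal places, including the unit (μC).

Answer: 21.75 μC

Derivation:
Initial: C1(3μF, Q=7μC, V=2.33V), C2(6μF, Q=14μC, V=2.33V), C3(2μF, Q=13μC, V=6.50V), C4(3μF, Q=10μC, V=3.33V)
Op 1: CLOSE 2-4: Q_total=24.00, C_total=9.00, V=2.67; Q2=16.00, Q4=8.00; dissipated=1.000
Op 2: CLOSE 2-3: Q_total=29.00, C_total=8.00, V=3.62; Q2=21.75, Q3=7.25; dissipated=11.021
Op 3: GROUND 1: Q1=0; energy lost=8.167
Final charges: Q1=0.00, Q2=21.75, Q3=7.25, Q4=8.00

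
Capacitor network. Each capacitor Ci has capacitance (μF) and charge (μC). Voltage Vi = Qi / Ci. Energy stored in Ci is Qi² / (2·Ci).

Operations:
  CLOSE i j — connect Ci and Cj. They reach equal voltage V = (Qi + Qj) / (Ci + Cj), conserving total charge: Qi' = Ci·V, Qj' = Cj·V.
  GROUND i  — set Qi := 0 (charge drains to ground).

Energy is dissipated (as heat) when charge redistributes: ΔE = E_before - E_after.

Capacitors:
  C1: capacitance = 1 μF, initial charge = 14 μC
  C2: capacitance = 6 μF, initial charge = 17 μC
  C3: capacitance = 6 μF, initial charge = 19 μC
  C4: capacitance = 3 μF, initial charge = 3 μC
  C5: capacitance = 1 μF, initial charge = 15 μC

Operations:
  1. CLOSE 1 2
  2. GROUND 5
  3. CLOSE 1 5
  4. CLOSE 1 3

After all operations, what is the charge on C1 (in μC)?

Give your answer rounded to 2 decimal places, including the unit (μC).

Initial: C1(1μF, Q=14μC, V=14.00V), C2(6μF, Q=17μC, V=2.83V), C3(6μF, Q=19μC, V=3.17V), C4(3μF, Q=3μC, V=1.00V), C5(1μF, Q=15μC, V=15.00V)
Op 1: CLOSE 1-2: Q_total=31.00, C_total=7.00, V=4.43; Q1=4.43, Q2=26.57; dissipated=53.440
Op 2: GROUND 5: Q5=0; energy lost=112.500
Op 3: CLOSE 1-5: Q_total=4.43, C_total=2.00, V=2.21; Q1=2.21, Q5=2.21; dissipated=4.903
Op 4: CLOSE 1-3: Q_total=21.21, C_total=7.00, V=3.03; Q1=3.03, Q3=18.18; dissipated=0.389
Final charges: Q1=3.03, Q2=26.57, Q3=18.18, Q4=3.00, Q5=2.21

Answer: 3.03 μC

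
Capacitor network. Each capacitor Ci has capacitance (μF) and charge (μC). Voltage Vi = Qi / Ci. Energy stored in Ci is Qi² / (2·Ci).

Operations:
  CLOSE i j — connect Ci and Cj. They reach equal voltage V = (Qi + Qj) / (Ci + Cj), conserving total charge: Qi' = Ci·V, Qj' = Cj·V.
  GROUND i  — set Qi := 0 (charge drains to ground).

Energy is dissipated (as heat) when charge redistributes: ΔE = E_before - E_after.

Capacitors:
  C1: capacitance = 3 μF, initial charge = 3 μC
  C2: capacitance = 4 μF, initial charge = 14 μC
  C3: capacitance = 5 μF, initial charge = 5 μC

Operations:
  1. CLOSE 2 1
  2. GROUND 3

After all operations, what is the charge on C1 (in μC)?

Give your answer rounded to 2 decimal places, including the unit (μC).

Answer: 7.29 μC

Derivation:
Initial: C1(3μF, Q=3μC, V=1.00V), C2(4μF, Q=14μC, V=3.50V), C3(5μF, Q=5μC, V=1.00V)
Op 1: CLOSE 2-1: Q_total=17.00, C_total=7.00, V=2.43; Q2=9.71, Q1=7.29; dissipated=5.357
Op 2: GROUND 3: Q3=0; energy lost=2.500
Final charges: Q1=7.29, Q2=9.71, Q3=0.00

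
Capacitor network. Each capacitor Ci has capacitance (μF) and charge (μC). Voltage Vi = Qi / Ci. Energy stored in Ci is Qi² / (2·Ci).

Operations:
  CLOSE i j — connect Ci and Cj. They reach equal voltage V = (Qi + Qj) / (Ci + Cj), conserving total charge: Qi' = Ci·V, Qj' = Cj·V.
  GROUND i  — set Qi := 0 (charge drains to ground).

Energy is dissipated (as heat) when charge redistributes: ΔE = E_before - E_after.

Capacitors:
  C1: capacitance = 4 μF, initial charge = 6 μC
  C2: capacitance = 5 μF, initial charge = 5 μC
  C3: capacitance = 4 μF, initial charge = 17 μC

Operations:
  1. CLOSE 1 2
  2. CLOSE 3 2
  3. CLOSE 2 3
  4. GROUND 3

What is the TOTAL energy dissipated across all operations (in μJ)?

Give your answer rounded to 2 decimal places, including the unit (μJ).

Initial: C1(4μF, Q=6μC, V=1.50V), C2(5μF, Q=5μC, V=1.00V), C3(4μF, Q=17μC, V=4.25V)
Op 1: CLOSE 1-2: Q_total=11.00, C_total=9.00, V=1.22; Q1=4.89, Q2=6.11; dissipated=0.278
Op 2: CLOSE 3-2: Q_total=23.11, C_total=9.00, V=2.57; Q3=10.27, Q2=12.84; dissipated=10.186
Op 3: CLOSE 2-3: Q_total=23.11, C_total=9.00, V=2.57; Q2=12.84, Q3=10.27; dissipated=0.000
Op 4: GROUND 3: Q3=0; energy lost=13.188
Total dissipated: 23.652 μJ

Answer: 23.65 μJ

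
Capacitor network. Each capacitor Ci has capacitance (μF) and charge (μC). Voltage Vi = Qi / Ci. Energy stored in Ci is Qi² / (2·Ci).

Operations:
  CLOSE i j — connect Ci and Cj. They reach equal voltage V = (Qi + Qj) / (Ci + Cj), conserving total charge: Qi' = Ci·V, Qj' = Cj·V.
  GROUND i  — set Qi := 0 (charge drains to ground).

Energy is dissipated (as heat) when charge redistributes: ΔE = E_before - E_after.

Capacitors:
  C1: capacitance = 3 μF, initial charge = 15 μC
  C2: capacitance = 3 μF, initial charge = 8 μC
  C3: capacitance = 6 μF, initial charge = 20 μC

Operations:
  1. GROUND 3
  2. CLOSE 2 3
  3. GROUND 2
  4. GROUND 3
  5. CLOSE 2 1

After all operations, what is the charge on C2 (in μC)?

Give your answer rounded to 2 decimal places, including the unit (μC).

Answer: 7.50 μC

Derivation:
Initial: C1(3μF, Q=15μC, V=5.00V), C2(3μF, Q=8μC, V=2.67V), C3(6μF, Q=20μC, V=3.33V)
Op 1: GROUND 3: Q3=0; energy lost=33.333
Op 2: CLOSE 2-3: Q_total=8.00, C_total=9.00, V=0.89; Q2=2.67, Q3=5.33; dissipated=7.111
Op 3: GROUND 2: Q2=0; energy lost=1.185
Op 4: GROUND 3: Q3=0; energy lost=2.370
Op 5: CLOSE 2-1: Q_total=15.00, C_total=6.00, V=2.50; Q2=7.50, Q1=7.50; dissipated=18.750
Final charges: Q1=7.50, Q2=7.50, Q3=0.00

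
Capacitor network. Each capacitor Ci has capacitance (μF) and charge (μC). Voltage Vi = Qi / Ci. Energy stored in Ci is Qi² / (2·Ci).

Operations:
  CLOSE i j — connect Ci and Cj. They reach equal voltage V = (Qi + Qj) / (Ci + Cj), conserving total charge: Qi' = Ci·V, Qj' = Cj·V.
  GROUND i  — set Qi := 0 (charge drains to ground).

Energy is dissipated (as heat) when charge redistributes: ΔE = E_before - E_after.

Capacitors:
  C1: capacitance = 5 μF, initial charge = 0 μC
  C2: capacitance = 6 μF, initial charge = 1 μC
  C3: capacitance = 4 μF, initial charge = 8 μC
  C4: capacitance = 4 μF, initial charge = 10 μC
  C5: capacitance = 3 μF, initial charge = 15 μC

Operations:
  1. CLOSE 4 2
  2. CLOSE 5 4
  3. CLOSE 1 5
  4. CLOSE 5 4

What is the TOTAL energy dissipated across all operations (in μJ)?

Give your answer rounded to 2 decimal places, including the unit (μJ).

Answer: 29.34 μJ

Derivation:
Initial: C1(5μF, Q=0μC, V=0.00V), C2(6μF, Q=1μC, V=0.17V), C3(4μF, Q=8μC, V=2.00V), C4(4μF, Q=10μC, V=2.50V), C5(3μF, Q=15μC, V=5.00V)
Op 1: CLOSE 4-2: Q_total=11.00, C_total=10.00, V=1.10; Q4=4.40, Q2=6.60; dissipated=6.533
Op 2: CLOSE 5-4: Q_total=19.40, C_total=7.00, V=2.77; Q5=8.31, Q4=11.09; dissipated=13.037
Op 3: CLOSE 1-5: Q_total=8.31, C_total=8.00, V=1.04; Q1=5.20, Q5=3.12; dissipated=7.201
Op 4: CLOSE 5-4: Q_total=14.20, C_total=7.00, V=2.03; Q5=6.09, Q4=8.12; dissipated=2.572
Total dissipated: 29.343 μJ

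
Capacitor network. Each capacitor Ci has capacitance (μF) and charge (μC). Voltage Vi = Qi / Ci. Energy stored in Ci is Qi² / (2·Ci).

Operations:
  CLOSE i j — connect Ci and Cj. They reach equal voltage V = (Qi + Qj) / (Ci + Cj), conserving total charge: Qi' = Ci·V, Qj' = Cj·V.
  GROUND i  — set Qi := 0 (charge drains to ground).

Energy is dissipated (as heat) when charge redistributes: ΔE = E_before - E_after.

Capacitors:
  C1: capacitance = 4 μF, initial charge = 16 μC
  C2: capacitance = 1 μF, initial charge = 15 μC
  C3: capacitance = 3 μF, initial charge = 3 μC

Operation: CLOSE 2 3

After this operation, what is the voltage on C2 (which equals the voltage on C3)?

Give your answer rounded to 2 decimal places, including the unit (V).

Answer: 4.50 V

Derivation:
Initial: C1(4μF, Q=16μC, V=4.00V), C2(1μF, Q=15μC, V=15.00V), C3(3μF, Q=3μC, V=1.00V)
Op 1: CLOSE 2-3: Q_total=18.00, C_total=4.00, V=4.50; Q2=4.50, Q3=13.50; dissipated=73.500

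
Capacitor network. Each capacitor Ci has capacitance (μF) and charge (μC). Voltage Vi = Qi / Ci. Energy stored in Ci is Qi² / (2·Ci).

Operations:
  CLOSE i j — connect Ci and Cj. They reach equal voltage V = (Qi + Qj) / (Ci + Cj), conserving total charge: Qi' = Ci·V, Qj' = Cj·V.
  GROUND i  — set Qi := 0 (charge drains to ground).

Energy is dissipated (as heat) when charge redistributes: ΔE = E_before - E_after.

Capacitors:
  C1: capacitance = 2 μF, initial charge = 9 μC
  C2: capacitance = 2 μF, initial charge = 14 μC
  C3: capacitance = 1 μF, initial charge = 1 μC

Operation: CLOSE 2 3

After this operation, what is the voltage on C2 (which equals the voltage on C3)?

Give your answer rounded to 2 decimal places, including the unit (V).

Answer: 5.00 V

Derivation:
Initial: C1(2μF, Q=9μC, V=4.50V), C2(2μF, Q=14μC, V=7.00V), C3(1μF, Q=1μC, V=1.00V)
Op 1: CLOSE 2-3: Q_total=15.00, C_total=3.00, V=5.00; Q2=10.00, Q3=5.00; dissipated=12.000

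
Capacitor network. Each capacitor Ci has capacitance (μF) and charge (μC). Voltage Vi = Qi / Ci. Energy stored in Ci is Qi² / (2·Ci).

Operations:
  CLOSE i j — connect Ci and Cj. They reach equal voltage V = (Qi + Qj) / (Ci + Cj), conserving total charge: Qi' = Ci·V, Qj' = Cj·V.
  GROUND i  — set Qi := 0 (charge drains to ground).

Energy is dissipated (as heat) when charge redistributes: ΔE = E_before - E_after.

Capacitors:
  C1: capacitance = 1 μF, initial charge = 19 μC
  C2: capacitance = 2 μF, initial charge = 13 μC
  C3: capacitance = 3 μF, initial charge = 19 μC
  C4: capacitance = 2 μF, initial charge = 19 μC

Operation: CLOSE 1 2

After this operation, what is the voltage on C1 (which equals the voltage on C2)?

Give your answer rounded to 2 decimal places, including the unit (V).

Answer: 10.67 V

Derivation:
Initial: C1(1μF, Q=19μC, V=19.00V), C2(2μF, Q=13μC, V=6.50V), C3(3μF, Q=19μC, V=6.33V), C4(2μF, Q=19μC, V=9.50V)
Op 1: CLOSE 1-2: Q_total=32.00, C_total=3.00, V=10.67; Q1=10.67, Q2=21.33; dissipated=52.083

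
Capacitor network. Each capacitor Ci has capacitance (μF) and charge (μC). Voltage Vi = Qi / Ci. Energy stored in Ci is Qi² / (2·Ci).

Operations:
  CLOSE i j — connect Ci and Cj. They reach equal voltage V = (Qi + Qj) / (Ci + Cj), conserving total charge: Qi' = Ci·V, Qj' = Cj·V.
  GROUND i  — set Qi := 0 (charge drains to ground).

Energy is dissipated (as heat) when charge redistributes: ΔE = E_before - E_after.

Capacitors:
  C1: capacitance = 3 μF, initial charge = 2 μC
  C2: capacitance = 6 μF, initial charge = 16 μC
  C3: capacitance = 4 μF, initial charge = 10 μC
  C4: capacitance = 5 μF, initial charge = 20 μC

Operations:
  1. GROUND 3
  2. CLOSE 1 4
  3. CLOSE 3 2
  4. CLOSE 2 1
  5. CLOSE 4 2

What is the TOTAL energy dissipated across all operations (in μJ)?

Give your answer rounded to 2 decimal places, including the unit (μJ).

Initial: C1(3μF, Q=2μC, V=0.67V), C2(6μF, Q=16μC, V=2.67V), C3(4μF, Q=10μC, V=2.50V), C4(5μF, Q=20μC, V=4.00V)
Op 1: GROUND 3: Q3=0; energy lost=12.500
Op 2: CLOSE 1-4: Q_total=22.00, C_total=8.00, V=2.75; Q1=8.25, Q4=13.75; dissipated=10.417
Op 3: CLOSE 3-2: Q_total=16.00, C_total=10.00, V=1.60; Q3=6.40, Q2=9.60; dissipated=8.533
Op 4: CLOSE 2-1: Q_total=17.85, C_total=9.00, V=1.98; Q2=11.90, Q1=5.95; dissipated=1.323
Op 5: CLOSE 4-2: Q_total=25.65, C_total=11.00, V=2.33; Q4=11.66, Q2=13.99; dissipated=0.802
Total dissipated: 33.574 μJ

Answer: 33.57 μJ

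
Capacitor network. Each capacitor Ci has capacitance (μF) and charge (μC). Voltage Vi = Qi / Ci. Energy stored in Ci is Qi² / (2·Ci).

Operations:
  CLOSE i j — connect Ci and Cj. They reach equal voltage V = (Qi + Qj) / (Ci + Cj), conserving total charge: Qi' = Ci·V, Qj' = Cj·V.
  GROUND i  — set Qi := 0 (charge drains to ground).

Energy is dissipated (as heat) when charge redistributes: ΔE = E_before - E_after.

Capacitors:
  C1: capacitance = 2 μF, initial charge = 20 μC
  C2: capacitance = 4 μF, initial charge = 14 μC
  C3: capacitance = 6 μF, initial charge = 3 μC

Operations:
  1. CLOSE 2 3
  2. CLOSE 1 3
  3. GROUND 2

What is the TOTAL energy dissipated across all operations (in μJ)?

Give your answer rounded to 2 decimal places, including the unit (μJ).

Initial: C1(2μF, Q=20μC, V=10.00V), C2(4μF, Q=14μC, V=3.50V), C3(6μF, Q=3μC, V=0.50V)
Op 1: CLOSE 2-3: Q_total=17.00, C_total=10.00, V=1.70; Q2=6.80, Q3=10.20; dissipated=10.800
Op 2: CLOSE 1-3: Q_total=30.20, C_total=8.00, V=3.77; Q1=7.55, Q3=22.65; dissipated=51.667
Op 3: GROUND 2: Q2=0; energy lost=5.780
Total dissipated: 68.248 μJ

Answer: 68.25 μJ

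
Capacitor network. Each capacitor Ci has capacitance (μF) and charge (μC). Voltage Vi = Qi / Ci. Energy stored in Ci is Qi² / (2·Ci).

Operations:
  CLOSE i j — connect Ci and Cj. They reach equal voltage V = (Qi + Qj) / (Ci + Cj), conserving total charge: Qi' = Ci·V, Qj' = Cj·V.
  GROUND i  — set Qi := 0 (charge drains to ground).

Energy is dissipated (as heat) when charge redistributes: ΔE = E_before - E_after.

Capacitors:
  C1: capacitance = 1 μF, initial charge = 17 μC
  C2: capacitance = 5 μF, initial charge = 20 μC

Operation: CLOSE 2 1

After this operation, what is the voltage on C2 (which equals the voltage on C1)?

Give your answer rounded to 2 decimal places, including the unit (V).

Initial: C1(1μF, Q=17μC, V=17.00V), C2(5μF, Q=20μC, V=4.00V)
Op 1: CLOSE 2-1: Q_total=37.00, C_total=6.00, V=6.17; Q2=30.83, Q1=6.17; dissipated=70.417

Answer: 6.17 V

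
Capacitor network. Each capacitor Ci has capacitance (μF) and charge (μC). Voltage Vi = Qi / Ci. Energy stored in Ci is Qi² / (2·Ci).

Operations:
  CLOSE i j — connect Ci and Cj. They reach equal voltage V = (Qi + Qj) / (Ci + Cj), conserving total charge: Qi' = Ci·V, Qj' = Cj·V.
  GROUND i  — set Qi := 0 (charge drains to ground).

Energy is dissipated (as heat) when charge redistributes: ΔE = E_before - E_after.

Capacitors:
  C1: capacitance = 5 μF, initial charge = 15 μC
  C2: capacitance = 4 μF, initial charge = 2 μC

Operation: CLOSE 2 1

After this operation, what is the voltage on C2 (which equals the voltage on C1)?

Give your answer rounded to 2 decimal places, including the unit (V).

Answer: 1.89 V

Derivation:
Initial: C1(5μF, Q=15μC, V=3.00V), C2(4μF, Q=2μC, V=0.50V)
Op 1: CLOSE 2-1: Q_total=17.00, C_total=9.00, V=1.89; Q2=7.56, Q1=9.44; dissipated=6.944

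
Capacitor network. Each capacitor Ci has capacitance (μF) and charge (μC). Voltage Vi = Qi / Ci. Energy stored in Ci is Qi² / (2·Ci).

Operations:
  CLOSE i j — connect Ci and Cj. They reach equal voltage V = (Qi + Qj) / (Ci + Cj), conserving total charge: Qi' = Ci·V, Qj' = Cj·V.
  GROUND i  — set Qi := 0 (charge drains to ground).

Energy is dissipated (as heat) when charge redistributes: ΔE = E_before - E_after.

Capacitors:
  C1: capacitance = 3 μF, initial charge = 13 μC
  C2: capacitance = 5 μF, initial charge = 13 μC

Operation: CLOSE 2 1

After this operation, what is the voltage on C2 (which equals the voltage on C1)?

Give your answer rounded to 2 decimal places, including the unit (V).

Initial: C1(3μF, Q=13μC, V=4.33V), C2(5μF, Q=13μC, V=2.60V)
Op 1: CLOSE 2-1: Q_total=26.00, C_total=8.00, V=3.25; Q2=16.25, Q1=9.75; dissipated=2.817

Answer: 3.25 V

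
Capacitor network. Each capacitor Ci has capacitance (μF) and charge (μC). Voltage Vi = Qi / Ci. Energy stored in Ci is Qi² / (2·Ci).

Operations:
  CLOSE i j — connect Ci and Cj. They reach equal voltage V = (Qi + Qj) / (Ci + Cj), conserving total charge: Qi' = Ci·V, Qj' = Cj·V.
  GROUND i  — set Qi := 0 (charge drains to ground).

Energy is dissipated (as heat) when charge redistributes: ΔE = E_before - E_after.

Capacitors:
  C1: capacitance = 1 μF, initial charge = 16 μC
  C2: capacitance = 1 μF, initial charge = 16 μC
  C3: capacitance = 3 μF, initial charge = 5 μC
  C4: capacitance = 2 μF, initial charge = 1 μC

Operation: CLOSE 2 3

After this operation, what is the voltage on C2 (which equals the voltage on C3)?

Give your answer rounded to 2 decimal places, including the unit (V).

Answer: 5.25 V

Derivation:
Initial: C1(1μF, Q=16μC, V=16.00V), C2(1μF, Q=16μC, V=16.00V), C3(3μF, Q=5μC, V=1.67V), C4(2μF, Q=1μC, V=0.50V)
Op 1: CLOSE 2-3: Q_total=21.00, C_total=4.00, V=5.25; Q2=5.25, Q3=15.75; dissipated=77.042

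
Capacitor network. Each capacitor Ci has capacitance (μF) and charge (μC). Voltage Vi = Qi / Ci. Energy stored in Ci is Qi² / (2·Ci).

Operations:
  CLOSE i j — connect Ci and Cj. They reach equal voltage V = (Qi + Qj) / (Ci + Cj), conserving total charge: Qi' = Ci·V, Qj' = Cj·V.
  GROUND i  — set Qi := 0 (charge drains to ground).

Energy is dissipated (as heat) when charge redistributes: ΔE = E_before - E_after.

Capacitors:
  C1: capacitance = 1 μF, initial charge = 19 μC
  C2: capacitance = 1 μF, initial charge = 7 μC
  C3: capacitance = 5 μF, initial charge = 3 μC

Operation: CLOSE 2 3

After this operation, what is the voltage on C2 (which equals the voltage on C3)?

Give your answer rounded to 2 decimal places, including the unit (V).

Answer: 1.67 V

Derivation:
Initial: C1(1μF, Q=19μC, V=19.00V), C2(1μF, Q=7μC, V=7.00V), C3(5μF, Q=3μC, V=0.60V)
Op 1: CLOSE 2-3: Q_total=10.00, C_total=6.00, V=1.67; Q2=1.67, Q3=8.33; dissipated=17.067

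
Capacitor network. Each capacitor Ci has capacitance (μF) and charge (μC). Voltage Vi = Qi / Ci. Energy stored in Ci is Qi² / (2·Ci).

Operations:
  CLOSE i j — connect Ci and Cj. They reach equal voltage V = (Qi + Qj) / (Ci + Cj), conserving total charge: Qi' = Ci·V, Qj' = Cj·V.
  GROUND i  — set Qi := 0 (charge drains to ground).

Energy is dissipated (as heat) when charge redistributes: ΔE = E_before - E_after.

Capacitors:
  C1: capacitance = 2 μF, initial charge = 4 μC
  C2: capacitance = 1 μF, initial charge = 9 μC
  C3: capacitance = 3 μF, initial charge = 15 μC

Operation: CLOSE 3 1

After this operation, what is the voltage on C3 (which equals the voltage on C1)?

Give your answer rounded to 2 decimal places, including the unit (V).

Answer: 3.80 V

Derivation:
Initial: C1(2μF, Q=4μC, V=2.00V), C2(1μF, Q=9μC, V=9.00V), C3(3μF, Q=15μC, V=5.00V)
Op 1: CLOSE 3-1: Q_total=19.00, C_total=5.00, V=3.80; Q3=11.40, Q1=7.60; dissipated=5.400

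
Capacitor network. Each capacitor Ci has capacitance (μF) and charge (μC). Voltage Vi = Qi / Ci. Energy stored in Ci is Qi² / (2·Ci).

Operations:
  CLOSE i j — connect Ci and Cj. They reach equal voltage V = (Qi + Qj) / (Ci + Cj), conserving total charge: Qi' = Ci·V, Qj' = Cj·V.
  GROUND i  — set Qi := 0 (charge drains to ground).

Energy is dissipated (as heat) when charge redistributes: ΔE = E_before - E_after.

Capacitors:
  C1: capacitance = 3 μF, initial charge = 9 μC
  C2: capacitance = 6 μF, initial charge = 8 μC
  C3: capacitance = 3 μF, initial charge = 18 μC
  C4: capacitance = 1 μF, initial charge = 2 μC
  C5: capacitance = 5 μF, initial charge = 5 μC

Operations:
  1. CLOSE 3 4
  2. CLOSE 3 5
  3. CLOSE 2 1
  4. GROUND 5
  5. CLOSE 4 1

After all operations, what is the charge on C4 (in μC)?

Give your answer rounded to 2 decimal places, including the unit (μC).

Answer: 2.67 μC

Derivation:
Initial: C1(3μF, Q=9μC, V=3.00V), C2(6μF, Q=8μC, V=1.33V), C3(3μF, Q=18μC, V=6.00V), C4(1μF, Q=2μC, V=2.00V), C5(5μF, Q=5μC, V=1.00V)
Op 1: CLOSE 3-4: Q_total=20.00, C_total=4.00, V=5.00; Q3=15.00, Q4=5.00; dissipated=6.000
Op 2: CLOSE 3-5: Q_total=20.00, C_total=8.00, V=2.50; Q3=7.50, Q5=12.50; dissipated=15.000
Op 3: CLOSE 2-1: Q_total=17.00, C_total=9.00, V=1.89; Q2=11.33, Q1=5.67; dissipated=2.778
Op 4: GROUND 5: Q5=0; energy lost=15.625
Op 5: CLOSE 4-1: Q_total=10.67, C_total=4.00, V=2.67; Q4=2.67, Q1=8.00; dissipated=3.630
Final charges: Q1=8.00, Q2=11.33, Q3=7.50, Q4=2.67, Q5=0.00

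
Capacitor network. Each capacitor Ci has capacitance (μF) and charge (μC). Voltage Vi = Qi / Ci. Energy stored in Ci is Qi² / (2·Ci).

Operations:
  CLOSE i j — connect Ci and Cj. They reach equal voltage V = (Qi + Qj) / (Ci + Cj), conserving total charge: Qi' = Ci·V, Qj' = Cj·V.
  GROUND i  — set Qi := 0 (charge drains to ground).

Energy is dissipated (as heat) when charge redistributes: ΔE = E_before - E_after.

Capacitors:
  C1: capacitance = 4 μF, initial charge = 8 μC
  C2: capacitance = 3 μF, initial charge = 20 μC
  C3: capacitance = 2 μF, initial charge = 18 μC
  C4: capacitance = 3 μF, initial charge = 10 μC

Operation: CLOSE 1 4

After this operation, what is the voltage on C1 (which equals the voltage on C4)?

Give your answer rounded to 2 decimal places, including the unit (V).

Answer: 2.57 V

Derivation:
Initial: C1(4μF, Q=8μC, V=2.00V), C2(3μF, Q=20μC, V=6.67V), C3(2μF, Q=18μC, V=9.00V), C4(3μF, Q=10μC, V=3.33V)
Op 1: CLOSE 1-4: Q_total=18.00, C_total=7.00, V=2.57; Q1=10.29, Q4=7.71; dissipated=1.524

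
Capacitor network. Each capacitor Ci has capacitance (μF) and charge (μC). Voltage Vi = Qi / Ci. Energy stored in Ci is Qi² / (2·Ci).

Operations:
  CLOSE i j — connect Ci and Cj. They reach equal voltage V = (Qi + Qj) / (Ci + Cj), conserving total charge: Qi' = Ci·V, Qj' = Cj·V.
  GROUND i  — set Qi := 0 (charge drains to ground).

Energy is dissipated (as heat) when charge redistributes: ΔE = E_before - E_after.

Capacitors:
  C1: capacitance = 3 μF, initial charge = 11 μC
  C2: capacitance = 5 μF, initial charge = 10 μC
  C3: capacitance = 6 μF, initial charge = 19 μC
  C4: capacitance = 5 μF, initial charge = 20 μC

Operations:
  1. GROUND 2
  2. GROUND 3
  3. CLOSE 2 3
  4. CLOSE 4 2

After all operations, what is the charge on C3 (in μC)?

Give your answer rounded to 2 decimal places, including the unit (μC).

Answer: 0.00 μC

Derivation:
Initial: C1(3μF, Q=11μC, V=3.67V), C2(5μF, Q=10μC, V=2.00V), C3(6μF, Q=19μC, V=3.17V), C4(5μF, Q=20μC, V=4.00V)
Op 1: GROUND 2: Q2=0; energy lost=10.000
Op 2: GROUND 3: Q3=0; energy lost=30.083
Op 3: CLOSE 2-3: Q_total=0.00, C_total=11.00, V=0.00; Q2=0.00, Q3=0.00; dissipated=0.000
Op 4: CLOSE 4-2: Q_total=20.00, C_total=10.00, V=2.00; Q4=10.00, Q2=10.00; dissipated=20.000
Final charges: Q1=11.00, Q2=10.00, Q3=0.00, Q4=10.00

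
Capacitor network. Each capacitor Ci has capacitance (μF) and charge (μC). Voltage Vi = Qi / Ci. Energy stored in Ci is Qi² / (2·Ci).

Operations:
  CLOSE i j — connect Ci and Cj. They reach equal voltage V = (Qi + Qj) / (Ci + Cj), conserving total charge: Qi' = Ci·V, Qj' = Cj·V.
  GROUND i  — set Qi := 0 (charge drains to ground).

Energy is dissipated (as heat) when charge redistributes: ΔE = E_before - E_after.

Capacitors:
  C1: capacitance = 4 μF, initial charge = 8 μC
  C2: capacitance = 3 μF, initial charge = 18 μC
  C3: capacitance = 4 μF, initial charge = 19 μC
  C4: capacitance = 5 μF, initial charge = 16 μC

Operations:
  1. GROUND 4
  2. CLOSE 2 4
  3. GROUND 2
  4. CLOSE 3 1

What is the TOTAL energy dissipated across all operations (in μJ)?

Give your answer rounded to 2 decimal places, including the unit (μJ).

Answer: 74.51 μJ

Derivation:
Initial: C1(4μF, Q=8μC, V=2.00V), C2(3μF, Q=18μC, V=6.00V), C3(4μF, Q=19μC, V=4.75V), C4(5μF, Q=16μC, V=3.20V)
Op 1: GROUND 4: Q4=0; energy lost=25.600
Op 2: CLOSE 2-4: Q_total=18.00, C_total=8.00, V=2.25; Q2=6.75, Q4=11.25; dissipated=33.750
Op 3: GROUND 2: Q2=0; energy lost=7.594
Op 4: CLOSE 3-1: Q_total=27.00, C_total=8.00, V=3.38; Q3=13.50, Q1=13.50; dissipated=7.562
Total dissipated: 74.506 μJ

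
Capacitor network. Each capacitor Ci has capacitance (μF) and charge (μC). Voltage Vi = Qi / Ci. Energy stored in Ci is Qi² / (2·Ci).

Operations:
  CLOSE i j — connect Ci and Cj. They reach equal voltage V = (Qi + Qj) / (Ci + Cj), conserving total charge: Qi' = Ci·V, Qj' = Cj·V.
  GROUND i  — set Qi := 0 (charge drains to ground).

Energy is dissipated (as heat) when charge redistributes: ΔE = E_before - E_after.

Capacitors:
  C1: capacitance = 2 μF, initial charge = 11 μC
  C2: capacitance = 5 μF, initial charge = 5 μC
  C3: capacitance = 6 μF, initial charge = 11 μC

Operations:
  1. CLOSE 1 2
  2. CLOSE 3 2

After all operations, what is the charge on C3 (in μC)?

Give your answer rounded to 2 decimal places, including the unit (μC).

Initial: C1(2μF, Q=11μC, V=5.50V), C2(5μF, Q=5μC, V=1.00V), C3(6μF, Q=11μC, V=1.83V)
Op 1: CLOSE 1-2: Q_total=16.00, C_total=7.00, V=2.29; Q1=4.57, Q2=11.43; dissipated=14.464
Op 2: CLOSE 3-2: Q_total=22.43, C_total=11.00, V=2.04; Q3=12.23, Q2=10.19; dissipated=0.279
Final charges: Q1=4.57, Q2=10.19, Q3=12.23

Answer: 12.23 μC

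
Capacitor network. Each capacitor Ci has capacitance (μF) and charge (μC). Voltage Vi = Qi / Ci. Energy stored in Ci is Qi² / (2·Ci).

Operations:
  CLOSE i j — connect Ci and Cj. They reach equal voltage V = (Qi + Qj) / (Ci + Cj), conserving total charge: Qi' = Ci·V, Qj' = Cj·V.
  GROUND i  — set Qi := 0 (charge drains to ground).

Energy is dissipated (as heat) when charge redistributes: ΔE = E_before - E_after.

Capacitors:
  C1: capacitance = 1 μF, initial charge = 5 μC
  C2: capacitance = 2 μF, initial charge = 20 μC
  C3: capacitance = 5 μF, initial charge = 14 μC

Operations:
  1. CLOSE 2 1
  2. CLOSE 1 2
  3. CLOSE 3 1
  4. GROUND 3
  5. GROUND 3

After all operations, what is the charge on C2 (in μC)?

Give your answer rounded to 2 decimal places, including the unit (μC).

Answer: 16.67 μC

Derivation:
Initial: C1(1μF, Q=5μC, V=5.00V), C2(2μF, Q=20μC, V=10.00V), C3(5μF, Q=14μC, V=2.80V)
Op 1: CLOSE 2-1: Q_total=25.00, C_total=3.00, V=8.33; Q2=16.67, Q1=8.33; dissipated=8.333
Op 2: CLOSE 1-2: Q_total=25.00, C_total=3.00, V=8.33; Q1=8.33, Q2=16.67; dissipated=0.000
Op 3: CLOSE 3-1: Q_total=22.33, C_total=6.00, V=3.72; Q3=18.61, Q1=3.72; dissipated=12.757
Op 4: GROUND 3: Q3=0; energy lost=34.637
Op 5: GROUND 3: Q3=0; energy lost=0.000
Final charges: Q1=3.72, Q2=16.67, Q3=0.00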